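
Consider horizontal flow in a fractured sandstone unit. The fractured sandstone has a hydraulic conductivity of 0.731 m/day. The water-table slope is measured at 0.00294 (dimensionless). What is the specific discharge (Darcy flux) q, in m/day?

0.00215

Hydraulic gradient i = 0.00294.
Specific discharge q = K · i = 0.7310 × 0.002940 = 0.002149 m/day.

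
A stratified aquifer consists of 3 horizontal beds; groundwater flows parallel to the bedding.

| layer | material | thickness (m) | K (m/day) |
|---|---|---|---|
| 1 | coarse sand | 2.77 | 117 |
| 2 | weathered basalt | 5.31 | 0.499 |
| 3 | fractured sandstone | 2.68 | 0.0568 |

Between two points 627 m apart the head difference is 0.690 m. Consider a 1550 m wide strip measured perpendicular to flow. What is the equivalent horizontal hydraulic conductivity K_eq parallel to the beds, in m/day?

Flow is parallel to layering, so each bed carries its own Darcy discharge and the transmissivities add.
Σ(K_i·b_i) = 117×2.77 + 0.499×5.31 + 0.0568×2.68 = 326.9 m²/day.
Total thickness b = 10.76 m, so K_eq = Σ(K_i·b_i)/b = 30.38 m/day.

30.4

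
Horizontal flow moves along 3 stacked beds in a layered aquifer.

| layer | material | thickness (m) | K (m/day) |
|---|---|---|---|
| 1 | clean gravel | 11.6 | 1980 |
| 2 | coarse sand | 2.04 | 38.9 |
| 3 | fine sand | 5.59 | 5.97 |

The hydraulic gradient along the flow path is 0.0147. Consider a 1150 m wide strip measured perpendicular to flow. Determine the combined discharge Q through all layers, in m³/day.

390000

Flow is parallel to layering, so each bed carries its own Darcy discharge and the transmissivities add.
Σ(K_i·b_i) = 1980×11.6 + 38.9×2.04 + 5.97×5.59 = 23081 m²/day.
Hydraulic gradient i = 0.0147.
Q = Σ(K_i·b_i) · W · i = 23081 × 1150 × 0.01470 = 3.902e+05 m³/day.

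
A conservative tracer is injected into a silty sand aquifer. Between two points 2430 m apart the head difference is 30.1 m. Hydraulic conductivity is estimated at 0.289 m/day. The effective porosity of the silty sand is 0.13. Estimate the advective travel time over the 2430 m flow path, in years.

Hydraulic gradient i = Δh / L = 30.1 / 2430 = 0.01239.
Darcy flux q = K · i = 0.2890 × 0.01239 = 0.003580 m/day.
Seepage velocity v = q / n_e = 0.003580 / 0.13 = 0.02754 m/day.
Travel time t = L / v = 2430 / 0.02754 = 88245 days = 241.6 years.

242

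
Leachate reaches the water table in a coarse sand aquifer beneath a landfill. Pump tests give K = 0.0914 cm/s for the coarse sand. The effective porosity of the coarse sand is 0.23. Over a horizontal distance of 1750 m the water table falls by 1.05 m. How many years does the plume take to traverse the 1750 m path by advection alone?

Convert K: 0.0914 cm/s × 864 = 78.97 m/day.
Hydraulic gradient i = Δh / L = 1.05 / 1750 = 0.0006000.
Darcy flux q = K · i = 78.97 × 0.0006000 = 0.04738 m/day.
Seepage velocity v = q / n_e = 0.04738 / 0.23 = 0.2060 m/day.
Travel time t = L / v = 1750 / 0.2060 = 8495 days = 23.26 years.

23.3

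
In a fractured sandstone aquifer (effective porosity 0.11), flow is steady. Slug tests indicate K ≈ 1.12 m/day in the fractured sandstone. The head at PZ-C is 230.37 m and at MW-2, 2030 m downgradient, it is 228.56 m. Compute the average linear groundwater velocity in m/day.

0.00908

Hydraulic gradient i = (230.37 − 228.56) / 2030 = 1.81 / 2030 = 0.0008916.
Darcy flux q = K · i = 1.120 × 0.0008916 = 0.0009986 m/day.
Seepage velocity v = q / n_e = 0.0009986 / 0.11 = 0.009078 m/day.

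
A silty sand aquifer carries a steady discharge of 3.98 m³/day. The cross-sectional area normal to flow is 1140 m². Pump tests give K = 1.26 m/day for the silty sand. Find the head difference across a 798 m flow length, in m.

From Q = K·A·i, i = Q / (K·A) = 3.98 / (1.260 × 1140) = 0.002771.
Head loss Δh = i · L = 0.002771 × 798 = 2.211 m.

2.21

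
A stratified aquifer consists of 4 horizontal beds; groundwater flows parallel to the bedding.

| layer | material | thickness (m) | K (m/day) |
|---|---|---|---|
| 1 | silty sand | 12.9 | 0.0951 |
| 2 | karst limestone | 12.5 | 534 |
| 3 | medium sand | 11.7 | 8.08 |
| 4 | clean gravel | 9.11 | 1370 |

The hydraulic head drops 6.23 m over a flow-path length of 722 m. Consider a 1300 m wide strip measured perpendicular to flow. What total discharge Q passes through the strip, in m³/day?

Flow is parallel to layering, so each bed carries its own Darcy discharge and the transmissivities add.
Σ(K_i·b_i) = 0.0951×12.9 + 534×12.5 + 8.08×11.7 + 1370×9.11 = 19251 m²/day.
Hydraulic gradient i = Δh / L = 6.23 / 722 = 0.008629.
Q = Σ(K_i·b_i) · W · i = 19251 × 1300 × 0.008629 = 2.160e+05 m³/day.

216000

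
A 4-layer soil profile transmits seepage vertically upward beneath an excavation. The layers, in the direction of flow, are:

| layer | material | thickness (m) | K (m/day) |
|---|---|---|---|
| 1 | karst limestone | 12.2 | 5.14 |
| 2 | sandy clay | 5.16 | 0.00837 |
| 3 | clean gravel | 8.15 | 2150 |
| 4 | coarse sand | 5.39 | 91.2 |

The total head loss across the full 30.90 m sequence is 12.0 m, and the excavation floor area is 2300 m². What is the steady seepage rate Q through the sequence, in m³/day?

Flow is perpendicular to layering, so the layers act in series and the equivalent K is the thickness-weighted harmonic mean.
Total thickness L = 12.2 + 5.16 + 8.15 + 5.39 = 30.90 m.
Σ(b_i/K_i) = 12.2/5.14 + 5.16/0.00837 + 8.15/2150 + 5.39/91.2 = 618.9 d.
K_eq = L / Σ(b_i/K_i) = 30.90 / 618.9 = 0.04993 m/day.
Q = K_eq · A · (Δh/L) = 0.04993 × 2300 × (12.0/30.90) = 44.59 m³/day.

44.6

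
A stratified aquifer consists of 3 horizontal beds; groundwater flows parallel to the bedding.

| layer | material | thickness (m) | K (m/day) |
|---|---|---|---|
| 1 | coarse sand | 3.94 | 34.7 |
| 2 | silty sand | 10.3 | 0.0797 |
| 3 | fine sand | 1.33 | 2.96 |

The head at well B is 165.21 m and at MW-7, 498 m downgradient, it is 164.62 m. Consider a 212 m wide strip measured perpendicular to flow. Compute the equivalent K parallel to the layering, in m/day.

9.09

Flow is parallel to layering, so each bed carries its own Darcy discharge and the transmissivities add.
Σ(K_i·b_i) = 34.7×3.94 + 0.0797×10.3 + 2.96×1.33 = 141.5 m²/day.
Total thickness b = 15.57 m, so K_eq = Σ(K_i·b_i)/b = 9.086 m/day.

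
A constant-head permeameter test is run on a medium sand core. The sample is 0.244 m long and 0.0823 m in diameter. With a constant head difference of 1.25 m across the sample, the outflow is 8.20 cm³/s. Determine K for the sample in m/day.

26.0

Cross-sectional area A = π·(d/2)² = π × (0.0823/2)² = 0.005320 m².
Convert discharge: 8.20 cm³/s = 8.200e-06 m³/s.
Darcy's law rearranged: K = Q·L / (A·Δh) = 8.200e-06 × 0.244 / (0.005320 × 1.25) = 0.0003009 m/s = 26.00 m/day.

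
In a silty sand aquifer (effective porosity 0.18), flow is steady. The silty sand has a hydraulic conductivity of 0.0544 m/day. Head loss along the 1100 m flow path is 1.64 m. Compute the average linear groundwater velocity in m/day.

0.000451

Hydraulic gradient i = Δh / L = 1.64 / 1100 = 0.001491.
Darcy flux q = K · i = 0.05440 × 0.001491 = 8.111e-05 m/day.
Seepage velocity v = q / n_e = 8.111e-05 / 0.18 = 0.0004506 m/day.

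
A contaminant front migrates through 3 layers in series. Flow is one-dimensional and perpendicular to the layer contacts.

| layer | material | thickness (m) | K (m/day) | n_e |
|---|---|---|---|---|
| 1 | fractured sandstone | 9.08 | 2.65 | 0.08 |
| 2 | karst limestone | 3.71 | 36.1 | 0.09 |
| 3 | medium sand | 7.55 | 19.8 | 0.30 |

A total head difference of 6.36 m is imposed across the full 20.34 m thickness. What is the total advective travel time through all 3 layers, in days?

With flow normal to the layers, continuity requires the same specific discharge q through every layer.
Σ(b_i/K_i) = 9.08/2.65 + 3.71/36.1 + 7.55/19.8 = 3.910 d.
q = Δh / Σ(b_i/K_i) = 6.36 / 3.910 = 1.626 m/day.
In each layer the seepage velocity is v_i = q/n_i, so the layer transit time is t_i = b_i·n_i / q:
  layer 1 (fractured sandstone): t_1 = 9.08 × 0.08 / 1.626 = 0.4466 d
  layer 2 (karst limestone): t_2 = 3.71 × 0.09 / 1.626 = 0.2053 d
  layer 3 (medium sand): t_3 = 7.55 × 0.30 / 1.626 = 1.393 d
Total t = Σ t_i = 2.045 days.

2.04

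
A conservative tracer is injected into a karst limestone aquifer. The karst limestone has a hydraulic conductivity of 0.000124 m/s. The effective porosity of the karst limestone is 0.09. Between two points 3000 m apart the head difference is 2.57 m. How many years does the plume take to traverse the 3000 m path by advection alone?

Convert K: 0.000124 m/s × 86400 = 10.71 m/day.
Hydraulic gradient i = Δh / L = 2.57 / 3000 = 0.0008567.
Darcy flux q = K · i = 10.71 × 0.0008567 = 0.009178 m/day.
Seepage velocity v = q / n_e = 0.009178 / 0.09 = 0.1020 m/day.
Travel time t = L / v = 3000 / 0.1020 = 29418 days = 80.54 years.

80.5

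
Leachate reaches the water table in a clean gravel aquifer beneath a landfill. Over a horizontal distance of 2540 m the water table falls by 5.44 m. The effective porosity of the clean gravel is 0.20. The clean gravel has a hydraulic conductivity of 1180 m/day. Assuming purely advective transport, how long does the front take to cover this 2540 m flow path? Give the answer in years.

0.550

Hydraulic gradient i = Δh / L = 5.44 / 2540 = 0.002142.
Darcy flux q = K · i = 1180 × 0.002142 = 2.527 m/day.
Seepage velocity v = q / n_e = 2.527 / 0.20 = 12.64 m/day.
Travel time t = L / v = 2540 / 12.64 = 201.0 days = 0.5503 years.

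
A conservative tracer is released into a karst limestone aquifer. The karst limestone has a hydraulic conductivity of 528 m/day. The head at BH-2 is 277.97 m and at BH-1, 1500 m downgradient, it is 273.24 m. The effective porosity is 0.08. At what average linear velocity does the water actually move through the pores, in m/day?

20.8

Hydraulic gradient i = (277.97 − 273.24) / 1500 = 4.73 / 1500 = 0.003153.
Darcy flux q = K · i = 528.0 × 0.003153 = 1.665 m/day.
Seepage velocity v = q / n_e = 1.665 / 0.08 = 20.81 m/day.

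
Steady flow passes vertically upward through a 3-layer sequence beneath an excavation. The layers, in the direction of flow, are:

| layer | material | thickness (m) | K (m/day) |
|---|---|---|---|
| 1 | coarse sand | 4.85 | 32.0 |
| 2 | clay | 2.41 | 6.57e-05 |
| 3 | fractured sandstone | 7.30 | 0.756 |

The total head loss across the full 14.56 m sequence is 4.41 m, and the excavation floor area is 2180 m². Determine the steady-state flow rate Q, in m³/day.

Flow is perpendicular to layering, so the layers act in series and the equivalent K is the thickness-weighted harmonic mean.
Total thickness L = 4.85 + 2.41 + 7.30 = 14.56 m.
Σ(b_i/K_i) = 4.85/32.0 + 2.41/6.57e-05 + 7.30/0.756 = 36692 d.
K_eq = L / Σ(b_i/K_i) = 14.56 / 36692 = 0.0003968 m/day.
Q = K_eq · A · (Δh/L) = 0.0003968 × 2180 × (4.41/14.56) = 0.2620 m³/day.

0.262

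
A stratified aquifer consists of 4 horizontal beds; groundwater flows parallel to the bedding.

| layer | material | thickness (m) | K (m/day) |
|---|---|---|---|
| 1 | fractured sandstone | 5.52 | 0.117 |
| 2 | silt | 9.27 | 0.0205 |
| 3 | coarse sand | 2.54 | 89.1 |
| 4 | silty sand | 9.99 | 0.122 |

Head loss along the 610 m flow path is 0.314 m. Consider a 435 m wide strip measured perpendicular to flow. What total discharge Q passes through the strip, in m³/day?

Flow is parallel to layering, so each bed carries its own Darcy discharge and the transmissivities add.
Σ(K_i·b_i) = 0.117×5.52 + 0.0205×9.27 + 89.1×2.54 + 0.122×9.99 = 228.4 m²/day.
Hydraulic gradient i = Δh / L = 0.314 / 610 = 0.0005148.
Q = Σ(K_i·b_i) · W · i = 228.4 × 435 × 0.0005148 = 51.14 m³/day.

51.1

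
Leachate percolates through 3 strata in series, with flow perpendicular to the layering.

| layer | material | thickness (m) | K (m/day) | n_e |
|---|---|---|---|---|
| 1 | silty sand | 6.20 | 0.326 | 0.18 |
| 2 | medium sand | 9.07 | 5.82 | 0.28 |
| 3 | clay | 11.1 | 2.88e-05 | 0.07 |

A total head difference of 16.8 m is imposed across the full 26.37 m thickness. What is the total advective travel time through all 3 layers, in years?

With flow normal to the layers, continuity requires the same specific discharge q through every layer.
Σ(b_i/K_i) = 6.20/0.326 + 9.07/5.82 + 11.1/2.88e-05 = 3.854e+05 d.
q = Δh / Σ(b_i/K_i) = 16.8 / 3.854e+05 = 4.359e-05 m/day.
In each layer the seepage velocity is v_i = q/n_i, so the layer transit time is t_i = b_i·n_i / q:
  layer 1 (silty sand): t_1 = 6.20 × 0.18 / 4.359e-05 = 25604 d
  layer 2 (medium sand): t_2 = 9.07 × 0.28 / 4.359e-05 = 58265 d
  layer 3 (clay): t_3 = 11.1 × 0.07 / 4.359e-05 = 17826 d
Total t = Σ t_i = 1.017e+05 days = 278.4 years.

278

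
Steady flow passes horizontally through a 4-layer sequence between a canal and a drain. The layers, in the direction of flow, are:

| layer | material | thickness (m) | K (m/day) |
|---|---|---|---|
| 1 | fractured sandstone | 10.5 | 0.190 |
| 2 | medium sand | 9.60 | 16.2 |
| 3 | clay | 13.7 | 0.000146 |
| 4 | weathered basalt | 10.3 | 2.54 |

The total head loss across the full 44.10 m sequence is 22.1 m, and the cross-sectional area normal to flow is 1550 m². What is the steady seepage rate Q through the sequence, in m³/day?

0.365

Flow is perpendicular to layering, so the layers act in series and the equivalent K is the thickness-weighted harmonic mean.
Total thickness L = 10.5 + 9.60 + 13.7 + 10.3 = 44.10 m.
Σ(b_i/K_i) = 10.5/0.190 + 9.60/16.2 + 13.7/0.000146 + 10.3/2.54 = 93896 d.
K_eq = L / Σ(b_i/K_i) = 44.10 / 93896 = 0.0004697 m/day.
Q = K_eq · A · (Δh/L) = 0.0004697 × 1550 × (22.1/44.10) = 0.3648 m³/day.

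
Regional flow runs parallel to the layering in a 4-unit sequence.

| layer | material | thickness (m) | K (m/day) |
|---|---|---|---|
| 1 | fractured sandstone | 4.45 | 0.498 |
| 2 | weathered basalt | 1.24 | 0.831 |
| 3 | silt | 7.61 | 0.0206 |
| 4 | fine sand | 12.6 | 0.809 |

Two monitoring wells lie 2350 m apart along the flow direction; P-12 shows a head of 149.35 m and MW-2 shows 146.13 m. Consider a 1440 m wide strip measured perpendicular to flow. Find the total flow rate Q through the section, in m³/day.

26.8

Flow is parallel to layering, so each bed carries its own Darcy discharge and the transmissivities add.
Σ(K_i·b_i) = 0.498×4.45 + 0.831×1.24 + 0.0206×7.61 + 0.809×12.6 = 13.60 m²/day.
Hydraulic gradient i = (149.35 − 146.13) / 2350 = 3.22 / 2350 = 0.001370.
Q = Σ(K_i·b_i) · W · i = 13.60 × 1440 × 0.001370 = 26.83 m³/day.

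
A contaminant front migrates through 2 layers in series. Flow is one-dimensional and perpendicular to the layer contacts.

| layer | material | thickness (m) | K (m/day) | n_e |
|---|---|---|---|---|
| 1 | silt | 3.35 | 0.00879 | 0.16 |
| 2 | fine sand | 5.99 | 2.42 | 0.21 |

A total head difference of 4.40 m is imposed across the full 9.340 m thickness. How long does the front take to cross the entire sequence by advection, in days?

156

With flow normal to the layers, continuity requires the same specific discharge q through every layer.
Σ(b_i/K_i) = 3.35/0.00879 + 5.99/2.42 = 383.6 d.
q = Δh / Σ(b_i/K_i) = 4.40 / 383.6 = 0.01147 m/day.
In each layer the seepage velocity is v_i = q/n_i, so the layer transit time is t_i = b_i·n_i / q:
  layer 1 (silt): t_1 = 3.35 × 0.16 / 0.01147 = 46.73 d
  layer 2 (fine sand): t_2 = 5.99 × 0.21 / 0.01147 = 109.7 d
Total t = Σ t_i = 156.4 days.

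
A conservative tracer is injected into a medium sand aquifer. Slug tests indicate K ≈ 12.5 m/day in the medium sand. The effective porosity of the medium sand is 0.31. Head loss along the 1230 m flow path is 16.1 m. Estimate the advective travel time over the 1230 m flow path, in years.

6.38

Hydraulic gradient i = Δh / L = 16.1 / 1230 = 0.01309.
Darcy flux q = K · i = 12.50 × 0.01309 = 0.1636 m/day.
Seepage velocity v = q / n_e = 0.1636 / 0.31 = 0.5278 m/day.
Travel time t = L / v = 1230 / 0.5278 = 2330 days = 6.380 years.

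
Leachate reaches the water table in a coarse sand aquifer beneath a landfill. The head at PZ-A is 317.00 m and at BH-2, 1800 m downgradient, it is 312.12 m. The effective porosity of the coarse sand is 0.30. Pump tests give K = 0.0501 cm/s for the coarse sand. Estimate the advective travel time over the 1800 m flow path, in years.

12.6

Convert K: 0.0501 cm/s × 864 = 43.29 m/day.
Hydraulic gradient i = (317.00 − 312.12) / 1800 = 4.88 / 1800 = 0.002711.
Darcy flux q = K · i = 43.29 × 0.002711 = 0.1174 m/day.
Seepage velocity v = q / n_e = 0.1174 / 0.30 = 0.3912 m/day.
Travel time t = L / v = 1800 / 0.3912 = 4601 days = 12.60 years.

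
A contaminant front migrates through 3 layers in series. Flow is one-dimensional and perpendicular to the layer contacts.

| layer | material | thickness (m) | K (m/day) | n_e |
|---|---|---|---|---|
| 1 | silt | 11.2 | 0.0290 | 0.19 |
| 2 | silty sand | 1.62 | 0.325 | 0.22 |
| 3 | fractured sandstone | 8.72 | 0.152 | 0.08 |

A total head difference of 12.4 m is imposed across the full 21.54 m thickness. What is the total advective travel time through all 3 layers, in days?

With flow normal to the layers, continuity requires the same specific discharge q through every layer.
Σ(b_i/K_i) = 11.2/0.0290 + 1.62/0.325 + 8.72/0.152 = 448.6 d.
q = Δh / Σ(b_i/K_i) = 12.4 / 448.6 = 0.02764 m/day.
In each layer the seepage velocity is v_i = q/n_i, so the layer transit time is t_i = b_i·n_i / q:
  layer 1 (silt): t_1 = 11.2 × 0.19 / 0.02764 = 76.98 d
  layer 2 (silty sand): t_2 = 1.62 × 0.22 / 0.02764 = 12.89 d
  layer 3 (fractured sandstone): t_3 = 8.72 × 0.08 / 0.02764 = 25.24 d
Total t = Σ t_i = 115.1 days.

115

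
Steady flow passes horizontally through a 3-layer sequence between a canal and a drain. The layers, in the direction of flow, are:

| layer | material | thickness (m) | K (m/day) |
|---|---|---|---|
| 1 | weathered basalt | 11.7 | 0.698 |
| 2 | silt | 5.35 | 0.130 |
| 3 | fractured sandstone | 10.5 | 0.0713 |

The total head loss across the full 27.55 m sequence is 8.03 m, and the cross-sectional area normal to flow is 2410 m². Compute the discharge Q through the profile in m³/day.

94.3

Flow is perpendicular to layering, so the layers act in series and the equivalent K is the thickness-weighted harmonic mean.
Total thickness L = 11.7 + 5.35 + 10.5 = 27.55 m.
Σ(b_i/K_i) = 11.7/0.698 + 5.35/0.130 + 10.5/0.0713 = 205.2 d.
K_eq = L / Σ(b_i/K_i) = 27.55 / 205.2 = 0.1343 m/day.
Q = K_eq · A · (Δh/L) = 0.1343 × 2410 × (8.03/27.55) = 94.32 m³/day.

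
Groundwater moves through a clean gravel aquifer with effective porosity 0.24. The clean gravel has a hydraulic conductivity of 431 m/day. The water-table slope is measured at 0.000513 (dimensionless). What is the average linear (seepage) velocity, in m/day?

0.921

Hydraulic gradient i = 0.000513.
Darcy flux q = K · i = 431.0 × 0.0005130 = 0.2211 m/day.
Seepage velocity v = q / n_e = 0.2211 / 0.24 = 0.9213 m/day.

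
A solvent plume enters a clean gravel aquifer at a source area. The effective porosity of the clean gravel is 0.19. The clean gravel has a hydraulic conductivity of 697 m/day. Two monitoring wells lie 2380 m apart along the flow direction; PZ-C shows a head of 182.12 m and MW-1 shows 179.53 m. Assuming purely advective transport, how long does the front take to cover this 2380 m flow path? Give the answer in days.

596

Hydraulic gradient i = (182.12 − 179.53) / 2380 = 2.59 / 2380 = 0.001088.
Darcy flux q = K · i = 697.0 × 0.001088 = 0.7585 m/day.
Seepage velocity v = q / n_e = 0.7585 / 0.19 = 3.992 m/day.
Travel time t = L / v = 2380 / 3.992 = 596.2 days.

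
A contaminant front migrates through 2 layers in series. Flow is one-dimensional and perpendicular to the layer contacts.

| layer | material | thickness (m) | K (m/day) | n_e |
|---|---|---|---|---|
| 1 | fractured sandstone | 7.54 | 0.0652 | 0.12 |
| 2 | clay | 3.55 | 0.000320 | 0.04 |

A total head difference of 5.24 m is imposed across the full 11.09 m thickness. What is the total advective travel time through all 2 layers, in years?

With flow normal to the layers, continuity requires the same specific discharge q through every layer.
Σ(b_i/K_i) = 7.54/0.0652 + 3.55/0.000320 = 11209 d.
q = Δh / Σ(b_i/K_i) = 5.24 / 11209 = 0.0004675 m/day.
In each layer the seepage velocity is v_i = q/n_i, so the layer transit time is t_i = b_i·n_i / q:
  layer 1 (fractured sandstone): t_1 = 7.54 × 0.12 / 0.0004675 = 1936 d
  layer 2 (clay): t_2 = 3.55 × 0.04 / 0.0004675 = 303.8 d
Total t = Σ t_i = 2239 days = 6.131 years.

6.13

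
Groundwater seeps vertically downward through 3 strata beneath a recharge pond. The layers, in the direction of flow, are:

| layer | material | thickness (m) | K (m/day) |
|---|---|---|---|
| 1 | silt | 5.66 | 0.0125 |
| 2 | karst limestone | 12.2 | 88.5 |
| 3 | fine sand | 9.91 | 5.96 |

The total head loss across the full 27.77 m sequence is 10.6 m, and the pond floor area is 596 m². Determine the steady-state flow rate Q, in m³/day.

13.9

Flow is perpendicular to layering, so the layers act in series and the equivalent K is the thickness-weighted harmonic mean.
Total thickness L = 5.66 + 12.2 + 9.91 = 27.77 m.
Σ(b_i/K_i) = 5.66/0.0125 + 12.2/88.5 + 9.91/5.96 = 454.6 d.
K_eq = L / Σ(b_i/K_i) = 27.77 / 454.6 = 0.06109 m/day.
Q = K_eq · A · (Δh/L) = 0.06109 × 596 × (10.6/27.77) = 13.90 m³/day.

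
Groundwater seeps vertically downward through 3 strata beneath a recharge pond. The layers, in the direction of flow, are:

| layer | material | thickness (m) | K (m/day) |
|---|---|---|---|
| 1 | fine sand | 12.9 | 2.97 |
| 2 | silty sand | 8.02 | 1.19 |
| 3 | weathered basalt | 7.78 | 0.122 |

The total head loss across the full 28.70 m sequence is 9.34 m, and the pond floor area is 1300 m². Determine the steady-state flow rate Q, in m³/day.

162

Flow is perpendicular to layering, so the layers act in series and the equivalent K is the thickness-weighted harmonic mean.
Total thickness L = 12.9 + 8.02 + 7.78 = 28.70 m.
Σ(b_i/K_i) = 12.9/2.97 + 8.02/1.19 + 7.78/0.122 = 74.85 d.
K_eq = L / Σ(b_i/K_i) = 28.70 / 74.85 = 0.3834 m/day.
Q = K_eq · A · (Δh/L) = 0.3834 × 1300 × (9.34/28.70) = 162.2 m³/day.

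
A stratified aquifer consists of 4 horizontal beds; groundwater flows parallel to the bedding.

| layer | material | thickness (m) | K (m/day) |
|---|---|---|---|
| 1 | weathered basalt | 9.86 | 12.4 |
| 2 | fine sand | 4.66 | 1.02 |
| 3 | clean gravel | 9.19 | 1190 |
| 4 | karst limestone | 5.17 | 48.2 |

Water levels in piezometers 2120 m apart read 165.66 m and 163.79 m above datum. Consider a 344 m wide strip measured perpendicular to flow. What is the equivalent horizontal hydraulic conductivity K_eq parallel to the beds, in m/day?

392

Flow is parallel to layering, so each bed carries its own Darcy discharge and the transmissivities add.
Σ(K_i·b_i) = 12.4×9.86 + 1.02×4.66 + 1190×9.19 + 48.2×5.17 = 11312 m²/day.
Total thickness b = 28.88 m, so K_eq = Σ(K_i·b_i)/b = 391.7 m/day.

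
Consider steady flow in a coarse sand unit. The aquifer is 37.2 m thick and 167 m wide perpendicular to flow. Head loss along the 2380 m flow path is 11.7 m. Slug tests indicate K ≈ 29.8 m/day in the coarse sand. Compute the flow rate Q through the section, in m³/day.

910

Cross-sectional area A = 167 × 37.2 = 6212 m².
Hydraulic gradient i = Δh / L = 11.7 / 2380 = 0.004916.
Darcy's law: Q = K · A · i = 29.80 × 6212 × 0.004916 = 910.1 m³/day.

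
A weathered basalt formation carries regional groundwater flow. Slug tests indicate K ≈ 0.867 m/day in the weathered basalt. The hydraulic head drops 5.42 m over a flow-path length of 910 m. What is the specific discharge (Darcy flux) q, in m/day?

Hydraulic gradient i = Δh / L = 5.42 / 910 = 0.005956.
Specific discharge q = K · i = 0.8670 × 0.005956 = 0.005164 m/day.

0.00516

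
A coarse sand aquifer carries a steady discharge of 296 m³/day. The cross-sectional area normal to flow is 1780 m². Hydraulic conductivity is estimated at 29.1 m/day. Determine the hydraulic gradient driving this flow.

From Q = K·A·i, i = Q / (K·A) = 296 / (29.10 × 1780) = 0.005715.

0.00571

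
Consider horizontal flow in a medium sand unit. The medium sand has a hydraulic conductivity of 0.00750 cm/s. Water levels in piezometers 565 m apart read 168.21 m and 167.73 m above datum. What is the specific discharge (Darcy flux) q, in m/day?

0.00551

Convert K: 0.00750 cm/s × 864 = 6.480 m/day.
Hydraulic gradient i = (168.21 − 167.73) / 565 = 0.48 / 565 = 0.0008496.
Specific discharge q = K · i = 6.480 × 0.0008496 = 0.005505 m/day.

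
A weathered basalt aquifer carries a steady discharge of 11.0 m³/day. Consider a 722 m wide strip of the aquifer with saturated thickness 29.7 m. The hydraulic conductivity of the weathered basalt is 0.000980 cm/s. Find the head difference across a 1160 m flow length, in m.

0.703

Convert K: 0.000980 cm/s × 864 = 0.8467 m/day.
Cross-sectional area A = 722 × 29.7 = 21443 m².
From Q = K·A·i, i = Q / (K·A) = 11.0 / (0.8467 × 21443) = 0.0006058.
Head loss Δh = i · L = 0.0006058 × 1160 = 0.7028 m.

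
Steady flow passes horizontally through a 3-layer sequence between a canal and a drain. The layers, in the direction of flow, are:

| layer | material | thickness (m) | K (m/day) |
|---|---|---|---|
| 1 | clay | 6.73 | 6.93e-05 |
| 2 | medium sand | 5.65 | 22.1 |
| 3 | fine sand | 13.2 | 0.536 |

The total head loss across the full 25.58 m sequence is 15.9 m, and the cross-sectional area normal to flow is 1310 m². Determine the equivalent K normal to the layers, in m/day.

Flow is perpendicular to layering, so the layers act in series and the equivalent K is the thickness-weighted harmonic mean.
Total thickness L = 6.73 + 5.65 + 13.2 = 25.58 m.
Σ(b_i/K_i) = 6.73/6.93e-05 + 5.65/22.1 + 13.2/0.536 = 97139 d.
K_eq = L / Σ(b_i/K_i) = 25.58 / 97139 = 0.0002633 m/day.

0.000263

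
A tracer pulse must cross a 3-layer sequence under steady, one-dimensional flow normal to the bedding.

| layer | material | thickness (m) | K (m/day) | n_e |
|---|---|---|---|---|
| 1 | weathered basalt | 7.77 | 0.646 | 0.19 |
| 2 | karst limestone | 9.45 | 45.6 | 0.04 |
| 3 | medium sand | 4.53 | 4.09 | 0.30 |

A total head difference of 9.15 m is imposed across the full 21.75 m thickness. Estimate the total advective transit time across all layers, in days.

4.69

With flow normal to the layers, continuity requires the same specific discharge q through every layer.
Σ(b_i/K_i) = 7.77/0.646 + 9.45/45.6 + 4.53/4.09 = 13.34 d.
q = Δh / Σ(b_i/K_i) = 9.15 / 13.34 = 0.6858 m/day.
In each layer the seepage velocity is v_i = q/n_i, so the layer transit time is t_i = b_i·n_i / q:
  layer 1 (weathered basalt): t_1 = 7.77 × 0.19 / 0.6858 = 2.153 d
  layer 2 (karst limestone): t_2 = 9.45 × 0.04 / 0.6858 = 0.5512 d
  layer 3 (medium sand): t_3 = 4.53 × 0.30 / 0.6858 = 1.982 d
Total t = Σ t_i = 4.686 days.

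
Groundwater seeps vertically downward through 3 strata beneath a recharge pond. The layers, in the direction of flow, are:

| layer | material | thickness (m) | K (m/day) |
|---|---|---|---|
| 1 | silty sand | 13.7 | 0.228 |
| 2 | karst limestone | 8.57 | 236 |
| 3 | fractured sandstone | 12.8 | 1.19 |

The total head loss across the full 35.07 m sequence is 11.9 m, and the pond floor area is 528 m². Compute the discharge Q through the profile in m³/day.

88.6

Flow is perpendicular to layering, so the layers act in series and the equivalent K is the thickness-weighted harmonic mean.
Total thickness L = 13.7 + 8.57 + 12.8 = 35.07 m.
Σ(b_i/K_i) = 13.7/0.228 + 8.57/236 + 12.8/1.19 = 70.88 d.
K_eq = L / Σ(b_i/K_i) = 35.07 / 70.88 = 0.4948 m/day.
Q = K_eq · A · (Δh/L) = 0.4948 × 528 × (11.9/35.07) = 88.65 m³/day.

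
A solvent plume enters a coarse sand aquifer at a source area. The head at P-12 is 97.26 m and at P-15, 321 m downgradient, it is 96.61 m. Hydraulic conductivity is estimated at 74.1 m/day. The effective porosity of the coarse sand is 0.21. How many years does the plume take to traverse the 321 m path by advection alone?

Hydraulic gradient i = (97.26 − 96.61) / 321 = 0.65 / 321 = 0.002025.
Darcy flux q = K · i = 74.10 × 0.002025 = 0.1500 m/day.
Seepage velocity v = q / n_e = 0.1500 / 0.21 = 0.7145 m/day.
Travel time t = L / v = 321 / 0.7145 = 449.3 days = 1.230 years.

1.23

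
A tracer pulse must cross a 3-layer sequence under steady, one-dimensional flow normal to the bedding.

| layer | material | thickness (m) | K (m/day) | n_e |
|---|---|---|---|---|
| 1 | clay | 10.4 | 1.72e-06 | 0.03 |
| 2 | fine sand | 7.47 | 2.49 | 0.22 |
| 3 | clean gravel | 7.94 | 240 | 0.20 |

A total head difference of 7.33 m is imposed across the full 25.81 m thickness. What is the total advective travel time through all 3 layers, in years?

8000

With flow normal to the layers, continuity requires the same specific discharge q through every layer.
Σ(b_i/K_i) = 10.4/1.72e-06 + 7.47/2.49 + 7.94/240 = 6.047e+06 d.
q = Δh / Σ(b_i/K_i) = 7.33 / 6.047e+06 = 1.212e-06 m/day.
In each layer the seepage velocity is v_i = q/n_i, so the layer transit time is t_i = b_i·n_i / q:
  layer 1 (clay): t_1 = 10.4 × 0.03 / 1.212e-06 = 2.574e+05 d
  layer 2 (fine sand): t_2 = 7.47 × 0.22 / 1.212e-06 = 1.356e+06 d
  layer 3 (clean gravel): t_3 = 7.94 × 0.20 / 1.212e-06 = 1.310e+06 d
Total t = Σ t_i = 2.923e+06 days = 8003 years.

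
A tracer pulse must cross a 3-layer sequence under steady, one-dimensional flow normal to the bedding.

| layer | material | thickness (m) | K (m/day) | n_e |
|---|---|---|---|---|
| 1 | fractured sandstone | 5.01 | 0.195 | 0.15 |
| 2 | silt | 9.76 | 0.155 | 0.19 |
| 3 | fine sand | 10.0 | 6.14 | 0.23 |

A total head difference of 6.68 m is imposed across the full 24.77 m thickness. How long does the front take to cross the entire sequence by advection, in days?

With flow normal to the layers, continuity requires the same specific discharge q through every layer.
Σ(b_i/K_i) = 5.01/0.195 + 9.76/0.155 + 10.0/6.14 = 90.29 d.
q = Δh / Σ(b_i/K_i) = 6.68 / 90.29 = 0.07398 m/day.
In each layer the seepage velocity is v_i = q/n_i, so the layer transit time is t_i = b_i·n_i / q:
  layer 1 (fractured sandstone): t_1 = 5.01 × 0.15 / 0.07398 = 10.16 d
  layer 2 (silt): t_2 = 9.76 × 0.19 / 0.07398 = 25.06 d
  layer 3 (fine sand): t_3 = 10.0 × 0.23 / 0.07398 = 31.09 d
Total t = Σ t_i = 66.31 days.

66.3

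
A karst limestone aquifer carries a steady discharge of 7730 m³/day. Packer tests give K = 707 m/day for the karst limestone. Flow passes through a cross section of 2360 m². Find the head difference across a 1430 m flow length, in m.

From Q = K·A·i, i = Q / (K·A) = 7730 / (707.0 × 2360) = 0.004633.
Head loss Δh = i · L = 0.004633 × 1430 = 6.625 m.

6.62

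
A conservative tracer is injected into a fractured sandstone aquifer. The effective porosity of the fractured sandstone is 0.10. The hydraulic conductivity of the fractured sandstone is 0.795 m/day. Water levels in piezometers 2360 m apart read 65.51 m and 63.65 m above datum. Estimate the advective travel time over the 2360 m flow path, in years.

Hydraulic gradient i = (65.51 − 63.65) / 2360 = 1.86 / 2360 = 0.0007881.
Darcy flux q = K · i = 0.7950 × 0.0007881 = 0.0006266 m/day.
Seepage velocity v = q / n_e = 0.0006266 / 0.10 = 0.006266 m/day.
Travel time t = L / v = 2360 / 0.006266 = 3.767e+05 days = 1031 years.

1030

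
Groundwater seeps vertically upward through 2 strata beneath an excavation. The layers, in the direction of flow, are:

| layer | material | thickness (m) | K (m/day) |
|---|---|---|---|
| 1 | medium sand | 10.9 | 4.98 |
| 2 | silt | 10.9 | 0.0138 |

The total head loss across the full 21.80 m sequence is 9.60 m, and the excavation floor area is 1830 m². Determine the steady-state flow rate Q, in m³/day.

22.2

Flow is perpendicular to layering, so the layers act in series and the equivalent K is the thickness-weighted harmonic mean.
Total thickness L = 10.9 + 10.9 = 21.80 m.
Σ(b_i/K_i) = 10.9/4.98 + 10.9/0.0138 = 792.0 d.
K_eq = L / Σ(b_i/K_i) = 21.80 / 792.0 = 0.02752 m/day.
Q = K_eq · A · (Δh/L) = 0.02752 × 1830 × (9.60/21.80) = 22.18 m³/day.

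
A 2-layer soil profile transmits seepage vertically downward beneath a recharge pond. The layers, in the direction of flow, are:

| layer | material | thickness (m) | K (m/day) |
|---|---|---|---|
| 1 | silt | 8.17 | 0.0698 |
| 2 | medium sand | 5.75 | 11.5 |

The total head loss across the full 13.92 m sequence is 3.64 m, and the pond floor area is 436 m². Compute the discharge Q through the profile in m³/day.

13.5

Flow is perpendicular to layering, so the layers act in series and the equivalent K is the thickness-weighted harmonic mean.
Total thickness L = 8.17 + 5.75 = 13.92 m.
Σ(b_i/K_i) = 8.17/0.0698 + 5.75/11.5 = 117.5 d.
K_eq = L / Σ(b_i/K_i) = 13.92 / 117.5 = 0.1184 m/day.
Q = K_eq · A · (Δh/L) = 0.1184 × 436 × (3.64/13.92) = 13.50 m³/day.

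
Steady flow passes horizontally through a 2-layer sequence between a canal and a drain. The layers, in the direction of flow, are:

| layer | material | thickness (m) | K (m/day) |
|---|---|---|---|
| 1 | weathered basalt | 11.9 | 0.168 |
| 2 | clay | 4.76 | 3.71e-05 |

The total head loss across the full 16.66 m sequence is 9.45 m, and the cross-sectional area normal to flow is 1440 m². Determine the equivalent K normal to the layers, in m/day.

Flow is perpendicular to layering, so the layers act in series and the equivalent K is the thickness-weighted harmonic mean.
Total thickness L = 11.9 + 4.76 = 16.66 m.
Σ(b_i/K_i) = 11.9/0.168 + 4.76/3.71e-05 = 1.284e+05 d.
K_eq = L / Σ(b_i/K_i) = 16.66 / 1.284e+05 = 0.0001298 m/day.

0.000130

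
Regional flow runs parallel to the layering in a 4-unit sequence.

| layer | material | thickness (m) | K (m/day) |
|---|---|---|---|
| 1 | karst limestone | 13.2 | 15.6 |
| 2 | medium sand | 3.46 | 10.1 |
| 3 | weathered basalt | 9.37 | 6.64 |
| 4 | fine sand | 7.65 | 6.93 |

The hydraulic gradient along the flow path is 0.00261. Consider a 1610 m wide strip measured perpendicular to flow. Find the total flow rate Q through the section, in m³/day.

1500

Flow is parallel to layering, so each bed carries its own Darcy discharge and the transmissivities add.
Σ(K_i·b_i) = 15.6×13.2 + 10.1×3.46 + 6.64×9.37 + 6.93×7.65 = 356.1 m²/day.
Hydraulic gradient i = 0.00261.
Q = Σ(K_i·b_i) · W · i = 356.1 × 1610 × 0.002610 = 1496 m³/day.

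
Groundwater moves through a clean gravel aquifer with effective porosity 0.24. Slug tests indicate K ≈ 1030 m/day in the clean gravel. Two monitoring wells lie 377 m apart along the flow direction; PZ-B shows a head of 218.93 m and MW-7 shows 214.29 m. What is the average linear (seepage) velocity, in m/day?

52.8

Hydraulic gradient i = (218.93 − 214.29) / 377 = 4.64 / 377 = 0.01231.
Darcy flux q = K · i = 1030 × 0.01231 = 12.68 m/day.
Seepage velocity v = q / n_e = 12.68 / 0.24 = 52.82 m/day.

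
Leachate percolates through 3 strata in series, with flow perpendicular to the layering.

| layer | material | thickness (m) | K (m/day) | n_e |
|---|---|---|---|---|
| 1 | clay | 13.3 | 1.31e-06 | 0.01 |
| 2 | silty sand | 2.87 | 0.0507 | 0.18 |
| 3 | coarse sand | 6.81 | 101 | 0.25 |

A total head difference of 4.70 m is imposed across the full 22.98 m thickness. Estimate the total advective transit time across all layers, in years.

13900

With flow normal to the layers, continuity requires the same specific discharge q through every layer.
Σ(b_i/K_i) = 13.3/1.31e-06 + 2.87/0.0507 + 6.81/101 = 1.015e+07 d.
q = Δh / Σ(b_i/K_i) = 4.70 / 1.015e+07 = 4.629e-07 m/day.
In each layer the seepage velocity is v_i = q/n_i, so the layer transit time is t_i = b_i·n_i / q:
  layer 1 (clay): t_1 = 13.3 × 0.01 / 4.629e-07 = 2.873e+05 d
  layer 2 (silty sand): t_2 = 2.87 × 0.18 / 4.629e-07 = 1.116e+06 d
  layer 3 (coarse sand): t_3 = 6.81 × 0.25 / 4.629e-07 = 3.678e+06 d
Total t = Σ t_i = 5.081e+06 days = 13911 years.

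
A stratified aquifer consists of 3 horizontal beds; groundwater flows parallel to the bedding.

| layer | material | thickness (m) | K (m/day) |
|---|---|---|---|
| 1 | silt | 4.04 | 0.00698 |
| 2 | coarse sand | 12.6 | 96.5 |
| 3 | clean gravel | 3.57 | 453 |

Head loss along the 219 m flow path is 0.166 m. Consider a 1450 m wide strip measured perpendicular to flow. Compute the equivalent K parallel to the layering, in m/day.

Flow is parallel to layering, so each bed carries its own Darcy discharge and the transmissivities add.
Σ(K_i·b_i) = 0.00698×4.04 + 96.5×12.6 + 453×3.57 = 2833 m²/day.
Total thickness b = 20.21 m, so K_eq = Σ(K_i·b_i)/b = 140.2 m/day.

140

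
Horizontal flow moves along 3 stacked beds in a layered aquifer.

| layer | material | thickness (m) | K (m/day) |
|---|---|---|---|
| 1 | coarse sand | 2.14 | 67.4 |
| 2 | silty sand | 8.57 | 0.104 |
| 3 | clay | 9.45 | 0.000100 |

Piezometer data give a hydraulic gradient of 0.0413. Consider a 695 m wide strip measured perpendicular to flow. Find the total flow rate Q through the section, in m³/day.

4170

Flow is parallel to layering, so each bed carries its own Darcy discharge and the transmissivities add.
Σ(K_i·b_i) = 67.4×2.14 + 0.104×8.57 + 0.000100×9.45 = 145.1 m²/day.
Hydraulic gradient i = 0.0413.
Q = Σ(K_i·b_i) · W · i = 145.1 × 695 × 0.04130 = 4166 m³/day.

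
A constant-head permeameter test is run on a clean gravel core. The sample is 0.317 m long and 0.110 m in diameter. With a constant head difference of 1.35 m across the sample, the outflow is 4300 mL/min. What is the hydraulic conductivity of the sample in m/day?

153

Cross-sectional area A = π·(d/2)² = π × (0.110/2)² = 0.009503 m².
Convert discharge: 4300 mL/min = 7.167e-05 m³/s.
Darcy's law rearranged: K = Q·L / (A·Δh) = 7.167e-05 × 0.317 / (0.009503 × 1.35) = 0.001771 m/s = 153.0 m/day.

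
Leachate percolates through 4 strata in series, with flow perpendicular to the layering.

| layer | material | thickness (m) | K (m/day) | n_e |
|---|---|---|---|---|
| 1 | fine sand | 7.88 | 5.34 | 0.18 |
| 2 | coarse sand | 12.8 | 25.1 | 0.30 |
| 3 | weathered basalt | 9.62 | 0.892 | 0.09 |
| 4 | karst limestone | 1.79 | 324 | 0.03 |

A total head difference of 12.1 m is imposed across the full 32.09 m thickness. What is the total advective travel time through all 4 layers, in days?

With flow normal to the layers, continuity requires the same specific discharge q through every layer.
Σ(b_i/K_i) = 7.88/5.34 + 12.8/25.1 + 9.62/0.892 + 1.79/324 = 12.78 d.
q = Δh / Σ(b_i/K_i) = 12.1 / 12.78 = 0.9471 m/day.
In each layer the seepage velocity is v_i = q/n_i, so the layer transit time is t_i = b_i·n_i / q:
  layer 1 (fine sand): t_1 = 7.88 × 0.18 / 0.9471 = 1.498 d
  layer 2 (coarse sand): t_2 = 12.8 × 0.30 / 0.9471 = 4.054 d
  layer 3 (weathered basalt): t_3 = 9.62 × 0.09 / 0.9471 = 0.9142 d
  layer 4 (karst limestone): t_4 = 1.79 × 0.03 / 0.9471 = 0.05670 d
Total t = Σ t_i = 6.523 days.

6.52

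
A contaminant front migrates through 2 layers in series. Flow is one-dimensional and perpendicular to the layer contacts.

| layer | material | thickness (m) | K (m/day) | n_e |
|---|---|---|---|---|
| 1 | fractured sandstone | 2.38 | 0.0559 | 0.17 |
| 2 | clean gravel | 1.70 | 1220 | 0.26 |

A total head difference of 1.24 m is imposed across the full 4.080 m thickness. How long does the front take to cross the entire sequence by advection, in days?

29.1

With flow normal to the layers, continuity requires the same specific discharge q through every layer.
Σ(b_i/K_i) = 2.38/0.0559 + 1.70/1220 = 42.58 d.
q = Δh / Σ(b_i/K_i) = 1.24 / 42.58 = 0.02912 m/day.
In each layer the seepage velocity is v_i = q/n_i, so the layer transit time is t_i = b_i·n_i / q:
  layer 1 (fractured sandstone): t_1 = 2.38 × 0.17 / 0.02912 = 13.89 d
  layer 2 (clean gravel): t_2 = 1.70 × 0.26 / 0.02912 = 15.18 d
Total t = Σ t_i = 29.07 days.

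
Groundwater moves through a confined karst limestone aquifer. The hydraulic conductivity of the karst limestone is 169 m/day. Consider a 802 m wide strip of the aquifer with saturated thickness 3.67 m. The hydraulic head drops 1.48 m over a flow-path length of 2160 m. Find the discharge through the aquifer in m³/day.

341

Cross-sectional area A = 802 × 3.67 = 2943 m².
Hydraulic gradient i = Δh / L = 1.48 / 2160 = 0.0006852.
Darcy's law: Q = K · A · i = 169.0 × 2943 × 0.0006852 = 340.8 m³/day.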